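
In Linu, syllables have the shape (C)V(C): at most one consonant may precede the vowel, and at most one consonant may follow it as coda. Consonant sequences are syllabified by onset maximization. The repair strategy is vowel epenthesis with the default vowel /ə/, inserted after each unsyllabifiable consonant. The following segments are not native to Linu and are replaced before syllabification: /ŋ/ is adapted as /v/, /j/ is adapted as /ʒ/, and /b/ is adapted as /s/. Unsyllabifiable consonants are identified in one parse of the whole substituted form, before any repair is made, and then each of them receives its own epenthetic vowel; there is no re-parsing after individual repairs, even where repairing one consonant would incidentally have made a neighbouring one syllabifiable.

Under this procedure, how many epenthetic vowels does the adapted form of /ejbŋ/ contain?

2

After substitution the input is /eʒsv/.
The unsyllabifiable consonants are /s/, /v/; each receives one epenthetic vowel.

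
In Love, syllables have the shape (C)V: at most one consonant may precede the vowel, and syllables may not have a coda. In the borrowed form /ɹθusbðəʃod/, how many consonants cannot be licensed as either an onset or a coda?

Under (C)V, the unsyllabifiable consonants are /ɹ/, /s/, /b/, /d/ (no codas are permitted; onsets are limited to one consonant).

4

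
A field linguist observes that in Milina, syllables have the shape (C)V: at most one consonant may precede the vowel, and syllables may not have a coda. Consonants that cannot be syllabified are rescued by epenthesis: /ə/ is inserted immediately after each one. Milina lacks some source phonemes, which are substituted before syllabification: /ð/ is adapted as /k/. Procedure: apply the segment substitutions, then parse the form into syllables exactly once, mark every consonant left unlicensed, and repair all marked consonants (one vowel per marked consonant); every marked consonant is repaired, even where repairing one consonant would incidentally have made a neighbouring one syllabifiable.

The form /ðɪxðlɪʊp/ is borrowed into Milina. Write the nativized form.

kɪxəkəlɪʊpə

Substitution: /ð/ → /k/, giving /kɪxklɪʊp/.
The consonants /x/, /k/, /p/ cannot be parsed into a legal (C)V syllable (no codas are permitted; onsets are limited to one consonant).
Each unlicensed consonant becomes the onset of a new syllable: /x/ → /xə/, /k/ → /kə/, /p/ → /pə/.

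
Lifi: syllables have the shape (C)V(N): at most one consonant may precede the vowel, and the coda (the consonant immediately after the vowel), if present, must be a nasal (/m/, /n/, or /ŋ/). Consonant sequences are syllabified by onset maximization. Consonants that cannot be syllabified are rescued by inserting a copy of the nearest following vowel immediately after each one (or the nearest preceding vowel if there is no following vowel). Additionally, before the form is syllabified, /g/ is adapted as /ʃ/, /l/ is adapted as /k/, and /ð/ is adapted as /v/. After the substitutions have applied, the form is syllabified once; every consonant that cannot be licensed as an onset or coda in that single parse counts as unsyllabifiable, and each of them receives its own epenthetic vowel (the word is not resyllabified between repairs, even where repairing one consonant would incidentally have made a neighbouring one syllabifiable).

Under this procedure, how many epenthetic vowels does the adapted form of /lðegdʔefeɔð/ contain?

4

After substitution the input is /kveʃdʔefeɔv/.
The unsyllabifiable consonants are /k/, /ʃ/, /d/, /v/; each receives one epenthetic vowel.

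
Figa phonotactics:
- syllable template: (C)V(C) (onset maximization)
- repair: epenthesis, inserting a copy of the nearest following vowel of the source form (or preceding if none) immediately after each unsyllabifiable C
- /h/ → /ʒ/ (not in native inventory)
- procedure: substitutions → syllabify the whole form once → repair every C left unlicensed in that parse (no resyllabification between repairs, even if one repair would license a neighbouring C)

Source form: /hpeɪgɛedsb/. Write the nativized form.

Substitution: /h/ → /ʒ/, giving /ʒpeɪgɛedsb/.
The consonants /ʒ/, /s/, /b/ cannot be parsed into a legal (C)V(C) syllable (at most one coda consonant is licensed; onsets are limited to one consonant).
Inserting the epenthetic vowel yields /ʒ/ → /ʒe/, /s/ → /se/, /b/ → /be/.

ʒepeɪgɛedsebe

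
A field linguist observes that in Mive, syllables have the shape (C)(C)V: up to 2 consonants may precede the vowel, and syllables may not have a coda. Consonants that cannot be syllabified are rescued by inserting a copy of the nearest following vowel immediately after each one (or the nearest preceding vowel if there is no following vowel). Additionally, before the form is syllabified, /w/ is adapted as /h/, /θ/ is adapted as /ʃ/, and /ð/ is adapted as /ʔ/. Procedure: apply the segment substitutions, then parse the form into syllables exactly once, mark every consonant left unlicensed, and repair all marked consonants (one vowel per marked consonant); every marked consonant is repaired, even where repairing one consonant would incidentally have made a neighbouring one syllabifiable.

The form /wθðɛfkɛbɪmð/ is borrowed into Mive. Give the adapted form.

hɛʃʔɛfkɛbɪmɪʔɪ

Substitution: /w/ → /h/, /θ/ → /ʃ/, /ð/ → /ʔ/, giving /hʃʔɛfkɛbɪmʔ/.
The consonants /h/, /m/, /ʔ/ cannot be parsed into a legal (C)(C)V syllable (no codas are permitted; onsets may contain at most 2 consonants).
Epenthesis after each stranded consonant: /h/ → /hɛ/, /m/ → /mɪ/, /ʔ/ → /ʔɪ/.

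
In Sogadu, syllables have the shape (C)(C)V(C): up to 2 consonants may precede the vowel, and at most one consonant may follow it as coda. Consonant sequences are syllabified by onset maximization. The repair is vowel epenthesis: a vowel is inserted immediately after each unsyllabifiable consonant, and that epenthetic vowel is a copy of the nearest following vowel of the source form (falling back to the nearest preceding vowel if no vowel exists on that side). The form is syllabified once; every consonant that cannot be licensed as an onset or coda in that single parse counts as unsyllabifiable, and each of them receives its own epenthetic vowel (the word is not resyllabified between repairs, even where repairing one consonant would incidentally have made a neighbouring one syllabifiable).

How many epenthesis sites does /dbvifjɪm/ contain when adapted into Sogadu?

The unsyllabifiable consonants are /d/; each receives one epenthetic vowel.

1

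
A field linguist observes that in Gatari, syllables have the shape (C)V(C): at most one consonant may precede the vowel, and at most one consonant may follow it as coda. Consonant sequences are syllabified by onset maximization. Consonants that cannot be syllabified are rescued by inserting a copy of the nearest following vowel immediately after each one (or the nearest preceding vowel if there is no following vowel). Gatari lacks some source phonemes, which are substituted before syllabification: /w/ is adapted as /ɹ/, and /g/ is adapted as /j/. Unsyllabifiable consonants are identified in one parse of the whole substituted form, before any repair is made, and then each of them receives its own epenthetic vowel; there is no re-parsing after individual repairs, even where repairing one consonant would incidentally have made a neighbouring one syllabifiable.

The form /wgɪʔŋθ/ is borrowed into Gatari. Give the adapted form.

ɹɪjɪʔŋɪθɪ

Substitution: /w/ → /ɹ/, /g/ → /j/, giving /ɹjɪʔŋθ/.
Syllabifying with onset maximization leaves /ɹ/, /ŋ/, /θ/ stranded (at most one coda consonant is licensed; onsets are limited to one consonant).
Inserting the epenthetic vowel yields /ɹ/ → /ɹɪ/, /ŋ/ → /ŋɪ/, /θ/ → /θɪ/.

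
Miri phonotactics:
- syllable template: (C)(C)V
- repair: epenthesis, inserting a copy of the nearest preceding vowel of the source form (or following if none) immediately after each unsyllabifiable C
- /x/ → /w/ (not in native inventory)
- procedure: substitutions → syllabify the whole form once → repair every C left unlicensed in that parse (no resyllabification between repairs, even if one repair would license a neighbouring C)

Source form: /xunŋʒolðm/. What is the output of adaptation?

wunuŋʒoloðomo

Substitution: /x/ → /w/, giving /wunŋʒolðm/.
Syllabifying with onset maximization leaves /n/, /l/, /ð/, /m/ stranded (no codas are permitted; onsets may contain at most 2 consonants).
Epenthesis after each stranded consonant: /n/ → /nu/, /l/ → /lo/, /ð/ → /ðo/, /m/ → /mo/.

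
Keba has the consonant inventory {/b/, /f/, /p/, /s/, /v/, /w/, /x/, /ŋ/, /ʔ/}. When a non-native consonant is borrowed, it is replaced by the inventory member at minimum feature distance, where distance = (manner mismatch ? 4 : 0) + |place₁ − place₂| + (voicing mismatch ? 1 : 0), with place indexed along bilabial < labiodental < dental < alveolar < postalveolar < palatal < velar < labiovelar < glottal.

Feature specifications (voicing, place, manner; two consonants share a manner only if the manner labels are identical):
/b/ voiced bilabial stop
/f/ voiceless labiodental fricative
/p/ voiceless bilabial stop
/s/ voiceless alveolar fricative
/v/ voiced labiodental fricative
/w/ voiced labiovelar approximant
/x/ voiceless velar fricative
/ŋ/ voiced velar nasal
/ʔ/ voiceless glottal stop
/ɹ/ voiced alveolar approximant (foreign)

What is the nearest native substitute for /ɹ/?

/w/ is closest: same manner (approximant), place distance 4 (alveolar→labiovelar), same voicing; total 4. Next closest is /s/ at distance 5.

w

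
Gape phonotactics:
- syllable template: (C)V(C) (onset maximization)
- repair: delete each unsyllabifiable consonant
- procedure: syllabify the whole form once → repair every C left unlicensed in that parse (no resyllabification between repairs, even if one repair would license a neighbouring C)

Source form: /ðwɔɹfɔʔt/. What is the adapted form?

wɔɹfɔʔ

Syllabifying with onset maximization leaves /ð/, /t/ stranded (at most one coda consonant is licensed; onsets are limited to one consonant).
Deletion applies to /ð/, /t/.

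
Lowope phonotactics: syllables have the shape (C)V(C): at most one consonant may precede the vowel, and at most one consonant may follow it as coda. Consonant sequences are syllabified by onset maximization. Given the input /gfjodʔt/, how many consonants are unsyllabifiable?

The consonants /g/, /f/, /ʔ/, /t/ cannot be parsed into a legal (C)V(C) syllable (at most one coda consonant is licensed; onsets are limited to one consonant).

4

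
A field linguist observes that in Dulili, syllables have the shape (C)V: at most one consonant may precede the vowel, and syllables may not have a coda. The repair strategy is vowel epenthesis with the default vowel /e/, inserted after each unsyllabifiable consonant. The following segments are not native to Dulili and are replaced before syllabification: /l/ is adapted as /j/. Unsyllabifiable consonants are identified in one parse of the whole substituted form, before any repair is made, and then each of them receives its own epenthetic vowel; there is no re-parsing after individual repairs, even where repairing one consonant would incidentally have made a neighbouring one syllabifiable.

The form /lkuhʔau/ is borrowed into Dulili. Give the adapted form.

Substitution: /l/ → /j/, giving /jkuhʔau/.
Syllabifying with onset maximization leaves /j/, /h/ stranded (no codas are permitted; onsets are limited to one consonant).
Each unlicensed consonant becomes the onset of a new syllable: /j/ → /je/, /h/ → /he/.

jekuheʔau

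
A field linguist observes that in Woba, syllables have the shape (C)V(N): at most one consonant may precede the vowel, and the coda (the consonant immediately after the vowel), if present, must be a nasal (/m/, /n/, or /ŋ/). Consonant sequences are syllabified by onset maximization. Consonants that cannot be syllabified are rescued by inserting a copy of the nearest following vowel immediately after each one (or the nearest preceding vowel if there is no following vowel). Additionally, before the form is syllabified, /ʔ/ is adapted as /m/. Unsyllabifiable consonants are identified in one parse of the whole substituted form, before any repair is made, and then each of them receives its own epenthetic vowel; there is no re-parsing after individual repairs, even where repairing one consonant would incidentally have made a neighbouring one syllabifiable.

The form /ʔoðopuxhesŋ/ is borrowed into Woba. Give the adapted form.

Substitution: /ʔ/ → /m/, giving /moðopuxhesŋ/.
Syllabifying with onset maximization leaves /x/, /s/, /ŋ/ stranded (only a nasal (/m/, /n/, or /ŋ/) is licensed in coda position; onsets are limited to one consonant).
Epenthesis after each stranded consonant: /x/ → /xe/, /s/ → /se/, /ŋ/ → /ŋe/.

moðopuxeheseŋe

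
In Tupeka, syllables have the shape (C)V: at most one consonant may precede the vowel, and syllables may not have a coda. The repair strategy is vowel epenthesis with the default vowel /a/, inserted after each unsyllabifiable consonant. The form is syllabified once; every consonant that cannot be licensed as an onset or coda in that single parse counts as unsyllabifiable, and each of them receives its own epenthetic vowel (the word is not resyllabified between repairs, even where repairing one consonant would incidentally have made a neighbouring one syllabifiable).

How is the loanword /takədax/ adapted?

Syllabifying with onset maximization leaves /x/ stranded (no codas are permitted; onsets are limited to one consonant).
Inserting the epenthetic vowel yields /x/ → /xa/.

takədaxa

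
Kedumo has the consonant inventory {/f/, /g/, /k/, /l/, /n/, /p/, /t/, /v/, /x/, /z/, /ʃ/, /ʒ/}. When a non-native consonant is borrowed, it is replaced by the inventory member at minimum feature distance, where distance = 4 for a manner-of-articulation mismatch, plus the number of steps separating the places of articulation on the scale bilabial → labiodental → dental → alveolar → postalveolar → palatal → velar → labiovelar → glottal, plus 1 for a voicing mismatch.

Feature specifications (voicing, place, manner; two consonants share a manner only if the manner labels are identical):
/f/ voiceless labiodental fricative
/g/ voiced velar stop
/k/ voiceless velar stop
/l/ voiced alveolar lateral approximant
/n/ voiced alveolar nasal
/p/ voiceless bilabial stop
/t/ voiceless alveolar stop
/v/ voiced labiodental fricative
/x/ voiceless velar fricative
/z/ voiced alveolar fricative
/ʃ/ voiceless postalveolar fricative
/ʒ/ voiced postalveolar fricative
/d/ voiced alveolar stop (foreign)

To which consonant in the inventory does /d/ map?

t

/t/ is closest: same manner (stop), place distance 0 (alveolar→alveolar), voicing differs (+1); total 1. Next closest is /g/ at distance 3.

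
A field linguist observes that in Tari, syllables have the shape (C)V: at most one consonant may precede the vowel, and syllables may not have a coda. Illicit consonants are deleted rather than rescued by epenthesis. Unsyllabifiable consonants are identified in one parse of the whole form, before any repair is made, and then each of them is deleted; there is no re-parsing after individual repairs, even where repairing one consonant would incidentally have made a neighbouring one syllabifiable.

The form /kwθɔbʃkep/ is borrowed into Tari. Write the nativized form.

The consonants /k/, /w/, /b/, /ʃ/, /p/ cannot be parsed into a legal (C)V syllable (no codas are permitted; onsets are limited to one consonant).
Each unlicensed consonant is deleted: /k/, /w/, /b/, /ʃ/, /p/.

θɔke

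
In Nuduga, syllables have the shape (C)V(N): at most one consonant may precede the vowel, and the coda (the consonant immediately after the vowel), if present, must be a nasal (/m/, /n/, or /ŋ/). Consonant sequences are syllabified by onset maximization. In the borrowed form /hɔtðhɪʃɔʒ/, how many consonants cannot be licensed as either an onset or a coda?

The consonants /t/, /ð/, /ʒ/ cannot be parsed into a legal (C)V(N) syllable (only a nasal (/m/, /n/, or /ŋ/) is licensed in coda position; onsets are limited to one consonant).

3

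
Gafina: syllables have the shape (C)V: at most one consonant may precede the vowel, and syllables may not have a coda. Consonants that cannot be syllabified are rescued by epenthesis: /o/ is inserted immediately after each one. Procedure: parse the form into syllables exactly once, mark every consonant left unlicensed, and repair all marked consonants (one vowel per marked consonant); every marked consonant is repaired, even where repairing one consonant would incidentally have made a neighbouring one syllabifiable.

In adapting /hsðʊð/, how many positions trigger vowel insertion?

3

The unsyllabifiable consonants are /h/, /s/, /ð/; each receives one epenthetic vowel.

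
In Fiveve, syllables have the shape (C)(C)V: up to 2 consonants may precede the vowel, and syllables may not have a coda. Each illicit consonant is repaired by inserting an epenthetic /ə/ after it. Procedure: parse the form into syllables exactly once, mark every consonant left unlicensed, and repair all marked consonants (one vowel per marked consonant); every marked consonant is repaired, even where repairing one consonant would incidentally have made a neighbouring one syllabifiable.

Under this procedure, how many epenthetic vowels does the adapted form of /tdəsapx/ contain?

2

The unsyllabifiable consonants are /p/, /x/; each receives one epenthetic vowel.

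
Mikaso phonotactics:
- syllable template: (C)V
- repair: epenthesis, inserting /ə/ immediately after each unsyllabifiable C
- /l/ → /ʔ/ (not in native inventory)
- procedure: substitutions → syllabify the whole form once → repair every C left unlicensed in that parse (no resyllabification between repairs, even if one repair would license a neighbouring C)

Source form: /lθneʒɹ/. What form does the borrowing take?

Substitution: /l/ → /ʔ/, giving /ʔθneʒɹ/.
The consonants /ʔ/, /θ/, /ʒ/, /ɹ/ cannot be parsed into a legal (C)V syllable (no codas are permitted; onsets are limited to one consonant).
Epenthesis after each stranded consonant: /ʔ/ → /ʔə/, /θ/ → /θə/, /ʒ/ → /ʒə/, /ɹ/ → /ɹə/.

ʔəθəneʒəɹə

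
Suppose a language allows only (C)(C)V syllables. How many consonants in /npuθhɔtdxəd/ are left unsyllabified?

Under (C)(C)V, the unsyllabifiable consonants are /t/, /d/ (no codas are permitted; onsets may contain at most 2 consonants).

2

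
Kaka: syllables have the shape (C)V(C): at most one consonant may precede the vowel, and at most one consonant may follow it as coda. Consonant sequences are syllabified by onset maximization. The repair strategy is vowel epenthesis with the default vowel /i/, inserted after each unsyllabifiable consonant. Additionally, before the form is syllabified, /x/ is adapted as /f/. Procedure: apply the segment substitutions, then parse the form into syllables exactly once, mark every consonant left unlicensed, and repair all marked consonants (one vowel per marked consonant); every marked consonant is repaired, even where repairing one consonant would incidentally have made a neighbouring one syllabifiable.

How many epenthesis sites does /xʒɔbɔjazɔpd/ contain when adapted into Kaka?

2

After substitution the input is /fʒɔbɔjazɔpd/.
The unsyllabifiable consonants are /f/, /d/; each receives one epenthetic vowel.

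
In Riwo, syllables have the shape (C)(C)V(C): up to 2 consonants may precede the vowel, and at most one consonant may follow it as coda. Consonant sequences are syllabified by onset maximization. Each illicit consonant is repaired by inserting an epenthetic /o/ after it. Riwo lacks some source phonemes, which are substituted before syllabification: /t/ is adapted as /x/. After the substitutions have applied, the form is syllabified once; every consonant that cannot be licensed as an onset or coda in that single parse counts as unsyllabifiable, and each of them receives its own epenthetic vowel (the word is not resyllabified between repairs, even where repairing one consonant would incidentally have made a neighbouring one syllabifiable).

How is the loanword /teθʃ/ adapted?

xeθʃo

Substitution: /t/ → /x/, giving /xeθʃ/.
Syllabifying with onset maximization leaves /ʃ/ stranded (at most one coda consonant is licensed; onsets may contain at most 2 consonants).
Inserting the epenthetic vowel yields /ʃ/ → /ʃo/.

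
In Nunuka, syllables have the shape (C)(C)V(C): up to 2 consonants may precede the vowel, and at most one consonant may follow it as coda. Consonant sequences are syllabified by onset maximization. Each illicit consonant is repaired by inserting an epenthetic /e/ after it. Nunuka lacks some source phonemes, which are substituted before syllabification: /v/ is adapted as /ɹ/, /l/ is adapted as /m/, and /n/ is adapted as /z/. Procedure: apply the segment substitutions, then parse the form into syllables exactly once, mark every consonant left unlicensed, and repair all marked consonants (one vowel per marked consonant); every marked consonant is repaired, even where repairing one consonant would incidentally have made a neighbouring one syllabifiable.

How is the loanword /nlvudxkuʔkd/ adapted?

Substitution: /n/ → /z/, /l/ → /m/, /v/ → /ɹ/, giving /zmɹudxkuʔkd/.
Under (C)(C)V(C), the unsyllabifiable consonants are /z/, /k/, /d/ (at most one coda consonant is licensed; onsets may contain at most 2 consonants).
Inserting the epenthetic vowel yields /z/ → /ze/, /k/ → /ke/, /d/ → /de/.

zemɹudxkuʔkede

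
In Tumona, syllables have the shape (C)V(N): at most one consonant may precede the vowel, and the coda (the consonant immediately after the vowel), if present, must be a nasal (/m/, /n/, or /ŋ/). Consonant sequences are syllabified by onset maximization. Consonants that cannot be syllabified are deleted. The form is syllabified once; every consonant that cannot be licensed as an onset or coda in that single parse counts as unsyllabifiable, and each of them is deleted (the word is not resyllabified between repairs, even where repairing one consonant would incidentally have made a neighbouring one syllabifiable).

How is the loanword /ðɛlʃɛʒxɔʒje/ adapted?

ðɛʃɛxɔje

Syllabifying with onset maximization leaves /l/, /ʒ/, /ʒ/ stranded (only a nasal (/m/, /n/, or /ŋ/) is licensed in coda position; onsets are limited to one consonant).
Deleting the stranded consonants removes /l/, /ʒ/, /ʒ/.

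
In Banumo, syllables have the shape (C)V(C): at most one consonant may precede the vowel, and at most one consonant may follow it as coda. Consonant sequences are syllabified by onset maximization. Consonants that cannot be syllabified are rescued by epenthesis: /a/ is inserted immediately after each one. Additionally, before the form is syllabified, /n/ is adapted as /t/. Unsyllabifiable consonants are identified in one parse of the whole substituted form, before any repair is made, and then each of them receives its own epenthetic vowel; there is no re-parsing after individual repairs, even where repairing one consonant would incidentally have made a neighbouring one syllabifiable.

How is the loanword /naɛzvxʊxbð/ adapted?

Substitution: /n/ → /t/, giving /taɛzvxʊxbð/.
Syllabifying with onset maximization leaves /v/, /b/, /ð/ stranded (at most one coda consonant is licensed; onsets are limited to one consonant).
Epenthesis after each stranded consonant: /v/ → /va/, /b/ → /ba/, /ð/ → /ða/.

taɛzvaxʊxbaða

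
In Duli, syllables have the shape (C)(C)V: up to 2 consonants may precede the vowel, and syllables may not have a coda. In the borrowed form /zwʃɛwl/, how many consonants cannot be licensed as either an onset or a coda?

Under (C)(C)V, the unsyllabifiable consonants are /z/, /w/, /l/ (no codas are permitted; onsets may contain at most 2 consonants).

3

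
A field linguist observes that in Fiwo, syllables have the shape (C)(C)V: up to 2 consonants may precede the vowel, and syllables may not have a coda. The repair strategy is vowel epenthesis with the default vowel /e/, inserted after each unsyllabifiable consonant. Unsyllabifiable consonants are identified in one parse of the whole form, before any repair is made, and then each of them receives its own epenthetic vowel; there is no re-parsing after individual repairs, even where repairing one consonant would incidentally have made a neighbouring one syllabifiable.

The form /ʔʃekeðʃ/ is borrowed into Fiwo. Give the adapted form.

Under (C)(C)V, the unsyllabifiable consonants are /ð/, /ʃ/ (no codas are permitted; onsets may contain at most 2 consonants).
Each unlicensed consonant becomes the onset of a new syllable: /ð/ → /ðe/, /ʃ/ → /ʃe/.

ʔʃekeðeʃe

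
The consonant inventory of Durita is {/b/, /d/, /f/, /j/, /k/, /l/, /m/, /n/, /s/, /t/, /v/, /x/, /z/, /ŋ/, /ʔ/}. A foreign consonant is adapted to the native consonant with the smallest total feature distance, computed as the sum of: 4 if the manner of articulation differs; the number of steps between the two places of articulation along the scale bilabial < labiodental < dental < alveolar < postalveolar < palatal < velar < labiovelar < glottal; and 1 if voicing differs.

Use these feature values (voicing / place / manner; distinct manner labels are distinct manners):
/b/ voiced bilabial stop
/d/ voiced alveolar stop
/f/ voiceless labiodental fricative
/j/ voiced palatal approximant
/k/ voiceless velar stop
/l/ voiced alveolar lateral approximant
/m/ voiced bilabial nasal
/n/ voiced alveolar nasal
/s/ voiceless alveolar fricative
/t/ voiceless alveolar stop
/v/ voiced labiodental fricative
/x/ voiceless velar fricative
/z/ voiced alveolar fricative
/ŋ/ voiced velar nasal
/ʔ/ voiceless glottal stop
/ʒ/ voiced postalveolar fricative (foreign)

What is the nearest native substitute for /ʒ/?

/z/ is closest: same manner (fricative), place distance 1 (postalveolar→alveolar), same voicing; total 1. Next closest is /s/ at distance 2.

z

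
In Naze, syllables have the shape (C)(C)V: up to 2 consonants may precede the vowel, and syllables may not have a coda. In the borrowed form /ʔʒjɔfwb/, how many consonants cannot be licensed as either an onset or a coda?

Syllabifying with onset maximization leaves /ʔ/, /f/, /w/, /b/ stranded (no codas are permitted; onsets may contain at most 2 consonants).

4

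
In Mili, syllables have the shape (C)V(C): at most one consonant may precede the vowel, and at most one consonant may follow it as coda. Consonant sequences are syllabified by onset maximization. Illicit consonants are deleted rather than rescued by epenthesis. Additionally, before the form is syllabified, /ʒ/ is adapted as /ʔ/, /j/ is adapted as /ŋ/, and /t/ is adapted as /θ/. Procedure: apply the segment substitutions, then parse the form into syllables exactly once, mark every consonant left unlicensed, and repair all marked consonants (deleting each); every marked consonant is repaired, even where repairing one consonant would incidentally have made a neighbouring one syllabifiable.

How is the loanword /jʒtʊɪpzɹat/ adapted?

θʊɪpɹaθ

Substitution: /j/ → /ŋ/, /ʒ/ → /ʔ/, /t/ → /θ/, giving /ŋʔθʊɪpzɹaθ/.
The consonants /ŋ/, /ʔ/, /z/ cannot be parsed into a legal (C)V(C) syllable (at most one coda consonant is licensed; onsets are limited to one consonant).
Deletion applies to /ŋ/, /ʔ/, /z/.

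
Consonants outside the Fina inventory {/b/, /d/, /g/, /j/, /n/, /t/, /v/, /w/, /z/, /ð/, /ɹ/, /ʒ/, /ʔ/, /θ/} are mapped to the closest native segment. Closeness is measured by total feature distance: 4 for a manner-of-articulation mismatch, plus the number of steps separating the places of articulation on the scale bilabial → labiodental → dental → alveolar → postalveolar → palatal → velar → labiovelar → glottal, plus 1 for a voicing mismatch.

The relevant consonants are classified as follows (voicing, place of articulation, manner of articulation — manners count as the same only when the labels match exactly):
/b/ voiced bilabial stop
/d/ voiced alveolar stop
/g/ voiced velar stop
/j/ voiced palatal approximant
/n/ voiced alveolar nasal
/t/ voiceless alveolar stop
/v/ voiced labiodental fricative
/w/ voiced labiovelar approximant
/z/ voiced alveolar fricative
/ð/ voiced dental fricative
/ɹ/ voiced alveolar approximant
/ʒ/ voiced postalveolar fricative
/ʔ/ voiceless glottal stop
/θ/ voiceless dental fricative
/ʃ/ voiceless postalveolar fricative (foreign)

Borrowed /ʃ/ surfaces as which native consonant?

/ʒ/ is closest: same manner (fricative), place distance 0 (postalveolar→postalveolar), voicing differs (+1); total 1. Next closest is /z/ at distance 2.

ʒ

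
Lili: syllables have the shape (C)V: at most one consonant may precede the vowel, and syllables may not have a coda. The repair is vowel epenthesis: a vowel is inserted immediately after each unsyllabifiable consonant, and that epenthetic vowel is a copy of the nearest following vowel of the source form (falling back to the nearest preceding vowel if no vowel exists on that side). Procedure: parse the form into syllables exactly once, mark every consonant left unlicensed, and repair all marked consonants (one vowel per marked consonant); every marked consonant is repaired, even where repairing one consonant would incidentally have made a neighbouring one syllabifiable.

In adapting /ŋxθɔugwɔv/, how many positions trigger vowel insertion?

The unsyllabifiable consonants are /ŋ/, /x/, /g/, /v/; each receives one epenthetic vowel.

4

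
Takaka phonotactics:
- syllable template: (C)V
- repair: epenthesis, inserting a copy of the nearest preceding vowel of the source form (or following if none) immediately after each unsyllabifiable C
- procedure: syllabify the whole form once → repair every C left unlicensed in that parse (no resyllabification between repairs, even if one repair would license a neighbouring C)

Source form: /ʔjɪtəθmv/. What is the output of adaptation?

Under (C)V, the unsyllabifiable consonants are /ʔ/, /θ/, /m/, /v/ (no codas are permitted; onsets are limited to one consonant).
Inserting the epenthetic vowel yields /ʔ/ → /ʔɪ/, /θ/ → /θə/, /m/ → /mə/, /v/ → /və/.

ʔɪjɪtəθəməvə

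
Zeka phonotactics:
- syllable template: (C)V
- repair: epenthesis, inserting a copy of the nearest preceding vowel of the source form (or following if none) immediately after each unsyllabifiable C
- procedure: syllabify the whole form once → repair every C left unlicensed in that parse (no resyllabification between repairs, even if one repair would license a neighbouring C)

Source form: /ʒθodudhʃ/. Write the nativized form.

The consonants /ʒ/, /d/, /h/, /ʃ/ cannot be parsed into a legal (C)V syllable (no codas are permitted; onsets are limited to one consonant).
Inserting the epenthetic vowel yields /ʒ/ → /ʒo/, /d/ → /du/, /h/ → /hu/, /ʃ/ → /ʃu/.

ʒoθoduduhuʃu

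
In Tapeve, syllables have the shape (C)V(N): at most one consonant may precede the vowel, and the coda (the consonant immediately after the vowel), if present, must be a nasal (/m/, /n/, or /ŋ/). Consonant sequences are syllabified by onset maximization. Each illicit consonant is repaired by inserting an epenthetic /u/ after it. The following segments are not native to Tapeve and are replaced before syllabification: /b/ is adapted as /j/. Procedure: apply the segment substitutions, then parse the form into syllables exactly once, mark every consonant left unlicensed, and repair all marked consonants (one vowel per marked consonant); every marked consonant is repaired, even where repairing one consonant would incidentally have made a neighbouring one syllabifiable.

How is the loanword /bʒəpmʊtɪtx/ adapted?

Substitution: /b/ → /j/, giving /jʒəpmʊtɪtx/.
The consonants /j/, /p/, /t/, /x/ cannot be parsed into a legal (C)V(N) syllable (only a nasal (/m/, /n/, or /ŋ/) is licensed in coda position; onsets are limited to one consonant).
Each unlicensed consonant becomes the onset of a new syllable: /j/ → /ju/, /p/ → /pu/, /t/ → /tu/, /x/ → /xu/.

juʒəpumʊtɪtuxu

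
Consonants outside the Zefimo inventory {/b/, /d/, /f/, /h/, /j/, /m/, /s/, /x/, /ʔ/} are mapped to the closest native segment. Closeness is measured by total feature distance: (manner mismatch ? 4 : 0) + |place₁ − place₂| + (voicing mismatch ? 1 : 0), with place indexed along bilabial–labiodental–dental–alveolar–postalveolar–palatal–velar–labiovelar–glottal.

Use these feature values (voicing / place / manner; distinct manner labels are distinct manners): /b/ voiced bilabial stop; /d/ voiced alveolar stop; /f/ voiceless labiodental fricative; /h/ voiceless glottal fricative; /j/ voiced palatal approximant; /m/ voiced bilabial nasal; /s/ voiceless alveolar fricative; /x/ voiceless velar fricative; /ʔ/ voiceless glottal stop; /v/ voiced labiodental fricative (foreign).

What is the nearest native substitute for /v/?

/f/ is closest: same manner (fricative), place distance 0 (labiodental→labiodental), voicing differs (+1); total 1. Next closest is /s/ at distance 3.

f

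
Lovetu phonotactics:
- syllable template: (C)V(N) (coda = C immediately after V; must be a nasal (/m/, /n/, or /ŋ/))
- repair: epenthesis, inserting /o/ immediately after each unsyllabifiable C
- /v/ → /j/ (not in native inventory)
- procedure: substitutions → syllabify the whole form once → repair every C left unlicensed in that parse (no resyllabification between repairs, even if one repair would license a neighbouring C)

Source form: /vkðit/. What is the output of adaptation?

Substitution: /v/ → /j/, giving /jkðit/.
The consonants /j/, /k/, /t/ cannot be parsed into a legal (C)V(N) syllable (only a nasal (/m/, /n/, or /ŋ/) is licensed in coda position; onsets are limited to one consonant).
Epenthesis after each stranded consonant: /j/ → /jo/, /k/ → /ko/, /t/ → /to/.

jokoðito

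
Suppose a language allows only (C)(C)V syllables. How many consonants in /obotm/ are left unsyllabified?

Under (C)(C)V, the unsyllabifiable consonants are /t/, /m/ (no codas are permitted; onsets may contain at most 2 consonants).

2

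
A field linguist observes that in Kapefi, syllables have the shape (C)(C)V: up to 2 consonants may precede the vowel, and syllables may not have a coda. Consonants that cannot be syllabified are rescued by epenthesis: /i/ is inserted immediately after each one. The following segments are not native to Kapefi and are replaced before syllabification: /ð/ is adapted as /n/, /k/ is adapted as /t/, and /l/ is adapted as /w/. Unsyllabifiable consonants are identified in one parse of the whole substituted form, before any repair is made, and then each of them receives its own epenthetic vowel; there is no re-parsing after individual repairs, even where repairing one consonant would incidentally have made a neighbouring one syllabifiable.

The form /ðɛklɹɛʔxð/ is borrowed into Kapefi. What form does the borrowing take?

nɛtiwɹɛʔixini

Substitution: /ð/ → /n/, /k/ → /t/, /l/ → /w/, giving /nɛtwɹɛʔxn/.
Under (C)(C)V, the unsyllabifiable consonants are /t/, /ʔ/, /x/, /n/ (no codas are permitted; onsets may contain at most 2 consonants).
Each unlicensed consonant becomes the onset of a new syllable: /t/ → /ti/, /ʔ/ → /ʔi/, /x/ → /xi/, /n/ → /ni/.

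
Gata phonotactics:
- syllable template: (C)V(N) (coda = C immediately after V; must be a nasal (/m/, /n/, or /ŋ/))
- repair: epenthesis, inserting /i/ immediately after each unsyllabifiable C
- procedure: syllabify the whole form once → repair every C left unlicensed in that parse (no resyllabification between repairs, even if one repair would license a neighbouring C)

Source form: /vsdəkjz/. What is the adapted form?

Under (C)V(N), the unsyllabifiable consonants are /v/, /s/, /k/, /j/, /z/ (only a nasal (/m/, /n/, or /ŋ/) is licensed in coda position; onsets are limited to one consonant).
Inserting the epenthetic vowel yields /v/ → /vi/, /s/ → /si/, /k/ → /ki/, /j/ → /ji/, /z/ → /zi/.

visidəkijizi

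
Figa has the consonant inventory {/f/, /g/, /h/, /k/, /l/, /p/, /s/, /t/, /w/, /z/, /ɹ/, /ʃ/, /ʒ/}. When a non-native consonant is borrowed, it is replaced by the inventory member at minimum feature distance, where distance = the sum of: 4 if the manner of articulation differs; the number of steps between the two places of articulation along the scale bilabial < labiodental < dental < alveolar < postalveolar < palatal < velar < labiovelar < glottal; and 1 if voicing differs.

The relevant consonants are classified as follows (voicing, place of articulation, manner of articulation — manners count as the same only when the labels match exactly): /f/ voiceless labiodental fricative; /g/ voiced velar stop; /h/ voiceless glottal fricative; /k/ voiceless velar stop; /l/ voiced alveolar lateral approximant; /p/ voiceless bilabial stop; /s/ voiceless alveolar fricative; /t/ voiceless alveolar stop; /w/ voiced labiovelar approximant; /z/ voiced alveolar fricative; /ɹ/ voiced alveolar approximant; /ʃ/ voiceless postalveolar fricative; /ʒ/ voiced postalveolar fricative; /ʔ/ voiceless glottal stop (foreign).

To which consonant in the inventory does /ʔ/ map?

/k/ is closest: same manner (stop), place distance 2 (glottal→velar), same voicing; total 2. Next closest is /g/ at distance 3.

k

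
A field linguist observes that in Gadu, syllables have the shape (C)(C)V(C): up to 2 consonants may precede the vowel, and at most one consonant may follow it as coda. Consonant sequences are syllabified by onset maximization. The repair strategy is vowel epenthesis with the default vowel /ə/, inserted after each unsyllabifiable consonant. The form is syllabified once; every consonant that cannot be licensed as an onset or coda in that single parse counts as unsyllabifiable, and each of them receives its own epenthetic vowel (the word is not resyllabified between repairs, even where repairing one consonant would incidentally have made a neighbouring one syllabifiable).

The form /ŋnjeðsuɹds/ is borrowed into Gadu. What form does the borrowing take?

Under (C)(C)V(C), the unsyllabifiable consonants are /ŋ/, /d/, /s/ (at most one coda consonant is licensed; onsets may contain at most 2 consonants).
Each unlicensed consonant becomes the onset of a new syllable: /ŋ/ → /ŋə/, /d/ → /də/, /s/ → /sə/.

ŋənjeðsuɹdəsə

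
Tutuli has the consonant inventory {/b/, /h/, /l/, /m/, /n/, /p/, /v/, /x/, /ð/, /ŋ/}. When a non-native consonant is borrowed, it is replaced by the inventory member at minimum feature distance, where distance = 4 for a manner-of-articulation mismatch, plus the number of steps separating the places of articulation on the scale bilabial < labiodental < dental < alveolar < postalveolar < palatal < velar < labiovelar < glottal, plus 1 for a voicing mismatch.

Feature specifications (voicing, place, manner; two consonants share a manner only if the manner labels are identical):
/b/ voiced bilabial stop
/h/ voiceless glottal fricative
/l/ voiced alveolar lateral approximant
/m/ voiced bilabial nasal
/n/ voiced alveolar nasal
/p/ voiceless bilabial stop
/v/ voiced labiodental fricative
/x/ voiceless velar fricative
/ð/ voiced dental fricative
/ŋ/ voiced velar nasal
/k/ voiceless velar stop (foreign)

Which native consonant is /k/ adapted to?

x

/x/ is closest: manner differs (stop→fricative, +4), place distance 0 (velar→velar), same voicing; total 4. Next closest is /ŋ/ at distance 5.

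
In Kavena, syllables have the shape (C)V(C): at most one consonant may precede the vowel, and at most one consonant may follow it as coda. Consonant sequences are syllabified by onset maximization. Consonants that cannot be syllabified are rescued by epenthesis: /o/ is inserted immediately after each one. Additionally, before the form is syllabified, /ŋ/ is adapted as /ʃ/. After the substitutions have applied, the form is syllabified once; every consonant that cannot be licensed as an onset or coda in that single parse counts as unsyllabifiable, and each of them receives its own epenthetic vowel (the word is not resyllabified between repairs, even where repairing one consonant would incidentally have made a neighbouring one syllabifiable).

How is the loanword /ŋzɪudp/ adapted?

ʃozɪudpo

Substitution: /ŋ/ → /ʃ/, giving /ʃzɪudp/.
Under (C)V(C), the unsyllabifiable consonants are /ʃ/, /p/ (at most one coda consonant is licensed; onsets are limited to one consonant).
Each unlicensed consonant becomes the onset of a new syllable: /ʃ/ → /ʃo/, /p/ → /po/.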